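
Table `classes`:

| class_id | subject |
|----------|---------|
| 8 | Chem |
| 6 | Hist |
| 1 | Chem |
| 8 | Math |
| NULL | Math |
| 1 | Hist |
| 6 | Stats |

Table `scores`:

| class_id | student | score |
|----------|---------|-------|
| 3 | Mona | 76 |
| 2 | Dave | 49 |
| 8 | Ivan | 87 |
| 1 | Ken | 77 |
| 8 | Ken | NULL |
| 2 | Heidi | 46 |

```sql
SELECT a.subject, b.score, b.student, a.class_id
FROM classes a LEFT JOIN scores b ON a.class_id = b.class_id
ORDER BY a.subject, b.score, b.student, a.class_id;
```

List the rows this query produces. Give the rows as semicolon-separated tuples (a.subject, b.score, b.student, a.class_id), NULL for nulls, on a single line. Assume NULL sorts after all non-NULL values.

LEFT JOIN keeps every row from `classes`; unmatched rows get NULL for `scores`'s columns.
Matching on a.class_id = b.class_id. A NULL in a compared column never satisfies the condition.
Matched pairs: 6; unmatched a rows kept: 3.

(Chem, 77, Ken, 1); (Chem, 87, Ivan, 8); (Chem, NULL, Ken, 8); (Hist, 77, Ken, 1); (Hist, NULL, NULL, 6); (Math, 87, Ivan, 8); (Math, NULL, Ken, 8); (Math, NULL, NULL, NULL); (Stats, NULL, NULL, 6)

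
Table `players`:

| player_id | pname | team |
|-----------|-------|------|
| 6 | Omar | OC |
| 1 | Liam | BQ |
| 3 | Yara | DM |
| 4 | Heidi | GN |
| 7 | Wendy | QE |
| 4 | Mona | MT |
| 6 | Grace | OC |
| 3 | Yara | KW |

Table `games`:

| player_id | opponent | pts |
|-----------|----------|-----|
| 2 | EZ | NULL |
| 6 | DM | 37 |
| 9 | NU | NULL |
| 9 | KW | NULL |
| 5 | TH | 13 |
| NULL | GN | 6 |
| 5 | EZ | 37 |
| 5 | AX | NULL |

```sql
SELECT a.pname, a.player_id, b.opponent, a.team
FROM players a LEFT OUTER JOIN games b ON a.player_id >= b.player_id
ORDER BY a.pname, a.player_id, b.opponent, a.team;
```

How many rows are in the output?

20

LEFT JOIN keeps every row from `players`; unmatched rows get NULL for `games`'s columns.
Matching on a.player_id >= b.player_id. A NULL in a compared column never satisfies the condition.
- a row (player_id=6): matches 5 b row(s) → 5 output row(s).
- a row (player_id=1): no match → kept, b columns NULL.
- a row (player_id=3): matches 1 b row(s) → 1 output row(s).
- a row (player_id=4): matches 1 b row(s) → 1 output row(s).
- a row (player_id=7): matches 5 b row(s) → 5 output row(s).
- a row (player_id=4): matches 1 b row(s) → 1 output row(s).
- a row (player_id=6): matches 5 b row(s) → 5 output row(s).
- a row (player_id=3): matches 1 b row(s) → 1 output row(s).
Total: 19 matched + 1 padded = 20 rows.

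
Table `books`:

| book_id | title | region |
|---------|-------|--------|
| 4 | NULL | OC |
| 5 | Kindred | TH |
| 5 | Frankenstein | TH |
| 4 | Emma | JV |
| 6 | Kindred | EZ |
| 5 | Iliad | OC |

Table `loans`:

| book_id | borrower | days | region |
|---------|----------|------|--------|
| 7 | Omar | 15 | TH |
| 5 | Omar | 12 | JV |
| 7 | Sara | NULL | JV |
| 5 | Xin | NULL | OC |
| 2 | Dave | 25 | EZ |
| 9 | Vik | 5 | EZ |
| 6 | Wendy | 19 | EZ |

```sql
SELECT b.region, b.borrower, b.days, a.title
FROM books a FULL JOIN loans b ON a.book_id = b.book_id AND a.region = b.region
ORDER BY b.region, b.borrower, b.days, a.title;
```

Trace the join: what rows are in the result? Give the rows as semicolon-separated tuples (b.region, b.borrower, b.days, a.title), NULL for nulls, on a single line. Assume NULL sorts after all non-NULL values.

(EZ, Dave, 25, NULL); (EZ, Vik, 5, NULL); (EZ, Wendy, 19, Kindred); (JV, Omar, 12, NULL); (JV, Sara, NULL, NULL); (OC, Xin, NULL, Iliad); (TH, Omar, 15, NULL); (NULL, NULL, NULL, Emma); (NULL, NULL, NULL, Frankenstein); (NULL, NULL, NULL, Kindred); (NULL, NULL, NULL, NULL)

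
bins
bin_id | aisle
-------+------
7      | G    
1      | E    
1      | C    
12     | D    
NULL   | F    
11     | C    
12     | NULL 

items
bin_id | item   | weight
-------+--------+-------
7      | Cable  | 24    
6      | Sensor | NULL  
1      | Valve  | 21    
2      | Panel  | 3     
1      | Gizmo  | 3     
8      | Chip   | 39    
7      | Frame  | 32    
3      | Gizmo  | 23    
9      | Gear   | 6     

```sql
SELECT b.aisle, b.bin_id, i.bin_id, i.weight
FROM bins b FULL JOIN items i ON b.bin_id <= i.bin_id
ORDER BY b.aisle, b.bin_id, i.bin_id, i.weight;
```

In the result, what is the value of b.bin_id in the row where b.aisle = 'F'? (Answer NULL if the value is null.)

NULL

FULL OUTER JOIN keeps every row from both sides; unmatched rows get NULL for the other side's columns.
Matching on b.bin_id <= i.bin_id. A NULL in a compared column never satisfies the condition.
- b row (bin_id=7): matches 4 i row(s) → 4 output row(s).
- b row (bin_id=1): matches 9 i row(s) → 9 output row(s).
- b row (bin_id=1): matches 9 i row(s) → 9 output row(s).
- b row (bin_id=12): no match → kept, i columns NULL.
- b row (bin_id=NULL): no match → kept, i columns NULL.
- b row (bin_id=11): no match → kept, i columns NULL.
- b row (bin_id=12): no match → kept, i columns NULL.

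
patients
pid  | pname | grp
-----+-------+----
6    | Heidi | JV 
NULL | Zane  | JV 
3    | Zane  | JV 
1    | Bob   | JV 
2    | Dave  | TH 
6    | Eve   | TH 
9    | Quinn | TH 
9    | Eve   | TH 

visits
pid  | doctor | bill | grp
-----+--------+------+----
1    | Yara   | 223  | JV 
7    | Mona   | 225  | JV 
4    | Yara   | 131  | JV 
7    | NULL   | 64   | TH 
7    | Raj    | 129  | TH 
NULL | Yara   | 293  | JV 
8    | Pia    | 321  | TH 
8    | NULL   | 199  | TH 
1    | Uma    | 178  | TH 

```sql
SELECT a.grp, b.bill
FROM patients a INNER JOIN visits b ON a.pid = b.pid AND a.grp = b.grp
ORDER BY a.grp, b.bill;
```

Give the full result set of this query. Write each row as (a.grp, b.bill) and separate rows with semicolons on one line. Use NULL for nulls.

(JV, 223)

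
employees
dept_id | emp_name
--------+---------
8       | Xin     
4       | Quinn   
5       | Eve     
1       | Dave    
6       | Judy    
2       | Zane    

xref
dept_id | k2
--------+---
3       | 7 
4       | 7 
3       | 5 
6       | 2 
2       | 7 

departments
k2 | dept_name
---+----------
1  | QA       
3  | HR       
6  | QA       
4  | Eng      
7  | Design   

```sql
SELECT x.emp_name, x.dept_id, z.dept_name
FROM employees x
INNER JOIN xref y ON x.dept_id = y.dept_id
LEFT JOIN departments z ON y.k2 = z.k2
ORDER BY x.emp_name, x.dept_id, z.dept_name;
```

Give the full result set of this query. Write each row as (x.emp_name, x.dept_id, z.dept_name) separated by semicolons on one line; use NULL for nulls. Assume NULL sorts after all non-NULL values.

(Judy, 6, NULL); (Quinn, 4, Design); (Zane, 2, Design)

Joins associate left-to-right: employees INNER JOIN xref on dept_id gives 3 intermediate row(s).
Then LEFT JOIN `departments z` on k2: each of those 3 rows is kept; rows whose y.k2 has no match in z get NULL for z's columns.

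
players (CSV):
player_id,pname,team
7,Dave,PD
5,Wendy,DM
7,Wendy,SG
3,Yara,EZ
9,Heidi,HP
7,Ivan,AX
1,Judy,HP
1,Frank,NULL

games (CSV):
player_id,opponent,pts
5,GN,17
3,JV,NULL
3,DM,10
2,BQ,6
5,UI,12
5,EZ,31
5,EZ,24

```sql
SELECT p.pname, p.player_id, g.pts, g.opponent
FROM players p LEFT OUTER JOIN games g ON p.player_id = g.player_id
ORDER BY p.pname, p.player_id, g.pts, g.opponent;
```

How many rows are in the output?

LEFT JOIN keeps every row from `players`; unmatched rows get NULL for `games`'s columns.
Matching on p.player_id = g.player_id.
- p (player_id=7) has no partner → padded with NULL.
- p (player_id=5) pairs with 4 row(s) of g.
- p (player_id=7) has no partner → padded with NULL.
- p (player_id=3) pairs with 2 row(s) of g.
- p (player_id=9) has no partner → padded with NULL.
- p (player_id=7) has no partner → padded with NULL.
- p (player_id=1) has no partner → padded with NULL.
- p (player_id=1) has no partner → padded with NULL.
Total: 6 matched + 6 padded = 12 rows.

12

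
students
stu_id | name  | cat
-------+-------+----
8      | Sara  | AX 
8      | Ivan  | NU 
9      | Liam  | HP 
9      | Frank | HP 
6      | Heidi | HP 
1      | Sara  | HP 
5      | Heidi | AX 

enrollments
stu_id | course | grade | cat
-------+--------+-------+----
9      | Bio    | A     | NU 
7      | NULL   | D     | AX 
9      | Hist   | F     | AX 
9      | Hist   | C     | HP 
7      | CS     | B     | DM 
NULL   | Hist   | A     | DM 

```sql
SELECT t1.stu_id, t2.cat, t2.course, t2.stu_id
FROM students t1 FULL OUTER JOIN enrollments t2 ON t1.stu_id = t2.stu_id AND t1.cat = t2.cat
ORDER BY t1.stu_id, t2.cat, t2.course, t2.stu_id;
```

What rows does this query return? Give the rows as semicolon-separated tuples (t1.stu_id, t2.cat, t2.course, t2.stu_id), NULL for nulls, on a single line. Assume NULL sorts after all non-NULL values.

(1, NULL, NULL, NULL); (5, NULL, NULL, NULL); (6, NULL, NULL, NULL); (8, NULL, NULL, NULL); (8, NULL, NULL, NULL); (9, HP, Hist, 9); (9, HP, Hist, 9); (NULL, AX, Hist, 9); (NULL, AX, NULL, 7); (NULL, DM, CS, 7); (NULL, DM, Hist, NULL); (NULL, NU, Bio, 9)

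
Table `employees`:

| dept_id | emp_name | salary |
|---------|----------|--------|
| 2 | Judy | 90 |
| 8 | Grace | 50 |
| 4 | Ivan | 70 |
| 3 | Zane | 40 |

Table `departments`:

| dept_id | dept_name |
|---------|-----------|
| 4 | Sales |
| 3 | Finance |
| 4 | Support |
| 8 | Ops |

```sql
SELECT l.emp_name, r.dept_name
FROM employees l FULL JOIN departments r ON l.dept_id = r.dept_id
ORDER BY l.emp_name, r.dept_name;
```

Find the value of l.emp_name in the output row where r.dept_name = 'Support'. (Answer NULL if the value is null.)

Ivan

FULL OUTER JOIN keeps every row from both sides; unmatched rows get NULL for the other side's columns.
Matching on l.dept_id = r.dept_id.
- l row (dept_id=2): no match → kept, r columns NULL.
- l row (dept_id=8): matches 1 r row(s) → 1 output row(s).
- l row (dept_id=4): matches 2 r row(s) → 2 output row(s).
- l row (dept_id=3): matches 1 r row(s) → 1 output row(s).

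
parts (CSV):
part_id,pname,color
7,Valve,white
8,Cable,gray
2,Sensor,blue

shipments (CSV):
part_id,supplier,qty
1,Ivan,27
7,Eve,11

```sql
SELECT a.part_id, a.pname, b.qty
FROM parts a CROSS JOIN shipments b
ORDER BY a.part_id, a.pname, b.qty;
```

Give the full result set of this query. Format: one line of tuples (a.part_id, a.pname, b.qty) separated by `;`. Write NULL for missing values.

CROSS JOIN pairs every row of `parts` with every row of `shipments`: 3 × 2 = 6 rows.

(2, Sensor, 11); (2, Sensor, 27); (7, Valve, 11); (7, Valve, 27); (8, Cable, 11); (8, Cable, 27)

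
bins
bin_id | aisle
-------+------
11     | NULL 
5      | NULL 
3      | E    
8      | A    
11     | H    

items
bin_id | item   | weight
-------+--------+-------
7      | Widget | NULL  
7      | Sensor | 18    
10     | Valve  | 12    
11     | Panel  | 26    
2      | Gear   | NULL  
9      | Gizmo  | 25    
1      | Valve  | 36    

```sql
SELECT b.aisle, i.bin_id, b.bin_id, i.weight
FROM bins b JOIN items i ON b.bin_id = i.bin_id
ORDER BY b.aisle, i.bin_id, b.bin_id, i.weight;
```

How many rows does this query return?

INNER JOIN keeps only pairs where the ON condition holds.
Matching on b.bin_id = i.bin_id.
Matched pairs: 2.
Total: 2 rows.

2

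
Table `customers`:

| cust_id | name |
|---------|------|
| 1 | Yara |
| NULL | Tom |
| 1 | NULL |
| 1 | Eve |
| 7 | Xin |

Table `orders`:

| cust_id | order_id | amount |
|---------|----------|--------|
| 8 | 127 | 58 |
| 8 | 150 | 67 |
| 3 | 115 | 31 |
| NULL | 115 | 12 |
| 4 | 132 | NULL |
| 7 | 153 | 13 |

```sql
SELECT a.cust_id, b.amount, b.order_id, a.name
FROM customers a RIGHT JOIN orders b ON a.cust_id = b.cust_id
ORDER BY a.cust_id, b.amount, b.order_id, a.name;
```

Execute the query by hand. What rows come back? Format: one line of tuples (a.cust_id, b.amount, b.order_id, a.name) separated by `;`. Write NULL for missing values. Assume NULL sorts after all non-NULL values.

(7, 13, 153, Xin); (NULL, 12, 115, NULL); (NULL, 31, 115, NULL); (NULL, 58, 127, NULL); (NULL, 67, 150, NULL); (NULL, NULL, 132, NULL)

RIGHT JOIN keeps every row from `orders`; unmatched rows get NULL for `customers`'s columns.
Matching on a.cust_id = b.cust_id. A NULL in a compared column never satisfies the condition.
- a (cust_id=1) has no partner in b.
- a (cust_id=NULL) has no partner in b.
- a (cust_id=1) has no partner in b.
- a (cust_id=1) has no partner in b.
- a (cust_id=7) pairs with 1 row(s) of b.
- 5 b row(s) had no a match → kept, a columns NULL.
After projecting and ordering:
a.cust_id | b.amount | b.order_id | a.name
7 | 13 | 153 | Xin
NULL | 12 | 115 | NULL
NULL | 31 | 115 | NULL
NULL | 58 | 127 | NULL
NULL | 67 | 150 | NULL
NULL | NULL | 132 | NULL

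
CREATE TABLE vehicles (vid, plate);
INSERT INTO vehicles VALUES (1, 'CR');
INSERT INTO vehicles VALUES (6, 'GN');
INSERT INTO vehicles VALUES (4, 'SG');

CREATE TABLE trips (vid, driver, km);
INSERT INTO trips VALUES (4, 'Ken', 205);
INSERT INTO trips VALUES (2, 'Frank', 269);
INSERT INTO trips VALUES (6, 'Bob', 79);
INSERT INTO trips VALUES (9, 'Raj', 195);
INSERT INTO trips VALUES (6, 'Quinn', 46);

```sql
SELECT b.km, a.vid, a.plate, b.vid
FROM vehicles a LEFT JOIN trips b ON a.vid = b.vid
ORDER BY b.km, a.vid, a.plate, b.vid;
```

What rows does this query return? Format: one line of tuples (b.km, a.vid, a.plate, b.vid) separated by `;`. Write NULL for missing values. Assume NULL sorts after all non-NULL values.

(46, 6, GN, 6); (79, 6, GN, 6); (205, 4, SG, 4); (NULL, 1, CR, NULL)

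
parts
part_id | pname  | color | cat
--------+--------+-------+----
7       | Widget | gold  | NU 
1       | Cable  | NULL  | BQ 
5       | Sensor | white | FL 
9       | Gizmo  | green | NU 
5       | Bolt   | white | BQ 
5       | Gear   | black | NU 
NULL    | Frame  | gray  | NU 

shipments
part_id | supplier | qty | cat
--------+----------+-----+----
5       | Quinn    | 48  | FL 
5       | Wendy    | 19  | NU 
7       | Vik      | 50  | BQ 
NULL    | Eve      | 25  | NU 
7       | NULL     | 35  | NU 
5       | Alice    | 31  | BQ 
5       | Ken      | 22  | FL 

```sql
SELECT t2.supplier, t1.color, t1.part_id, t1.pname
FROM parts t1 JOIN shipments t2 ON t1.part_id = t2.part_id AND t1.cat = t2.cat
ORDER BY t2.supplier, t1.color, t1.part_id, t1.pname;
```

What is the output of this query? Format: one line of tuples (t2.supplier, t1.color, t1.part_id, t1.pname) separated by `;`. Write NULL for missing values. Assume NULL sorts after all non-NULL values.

(Alice, white, 5, Bolt); (Ken, white, 5, Sensor); (Quinn, white, 5, Sensor); (Wendy, black, 5, Gear); (NULL, gold, 7, Widget)

INNER JOIN keeps only pairs where the ON condition holds.
Matching on t1.part_id = t2.part_id AND t1.cat = t2.cat. A NULL in a compared column never satisfies the condition.
- t1[0] part_id=7, cat=NU → 1 match(es) in t2 → 1 row(s).
- t1[1] part_id=1, cat=BQ → no match; dropped.
- t1[2] part_id=5, cat=FL → 2 match(es) in t2 → 2 row(s).
- t1[3] part_id=9, cat=NU → no match; dropped.
- t1[4] part_id=5, cat=BQ → 1 match(es) in t2 → 1 row(s).
- t1[5] part_id=5, cat=NU → 1 match(es) in t2 → 1 row(s).
- t1[6] part_id=NULL, cat=NU → no match; dropped.
After projecting and ordering:
t2.supplier | t1.color | t1.part_id | t1.pname
Alice | white | 5 | Bolt
Ken | white | 5 | Sensor
Quinn | white | 5 | Sensor
Wendy | black | 5 | Gear
NULL | gold | 7 | Widget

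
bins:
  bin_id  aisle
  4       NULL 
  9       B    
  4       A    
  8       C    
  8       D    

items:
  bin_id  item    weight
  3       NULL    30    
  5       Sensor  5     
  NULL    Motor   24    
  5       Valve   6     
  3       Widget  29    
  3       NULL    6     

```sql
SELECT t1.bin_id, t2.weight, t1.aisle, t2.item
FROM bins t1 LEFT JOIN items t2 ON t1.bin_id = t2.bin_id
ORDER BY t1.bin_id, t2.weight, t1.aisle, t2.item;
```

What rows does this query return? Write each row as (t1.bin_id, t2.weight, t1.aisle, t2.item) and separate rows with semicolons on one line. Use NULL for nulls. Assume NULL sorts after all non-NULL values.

(4, NULL, A, NULL); (4, NULL, NULL, NULL); (8, NULL, C, NULL); (8, NULL, D, NULL); (9, NULL, B, NULL)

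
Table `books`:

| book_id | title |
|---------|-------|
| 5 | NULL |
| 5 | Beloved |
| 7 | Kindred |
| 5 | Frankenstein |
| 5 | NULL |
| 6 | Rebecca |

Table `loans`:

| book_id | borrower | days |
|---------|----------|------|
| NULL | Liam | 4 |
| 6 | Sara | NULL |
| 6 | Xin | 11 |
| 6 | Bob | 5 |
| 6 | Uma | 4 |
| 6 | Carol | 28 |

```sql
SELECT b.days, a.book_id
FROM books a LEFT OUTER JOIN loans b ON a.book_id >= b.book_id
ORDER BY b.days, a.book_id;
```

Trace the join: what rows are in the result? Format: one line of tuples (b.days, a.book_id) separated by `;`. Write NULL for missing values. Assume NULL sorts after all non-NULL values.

(4, 6); (4, 7); (5, 6); (5, 7); (11, 6); (11, 7); (28, 6); (28, 7); (NULL, 5); (NULL, 5); (NULL, 5); (NULL, 5); (NULL, 6); (NULL, 7)

LEFT JOIN keeps every row from `books`; unmatched rows get NULL for `loans`'s columns.
Matching on a.book_id >= b.book_id. A NULL in a compared column never satisfies the condition.
- a row (book_id=5): no match → kept, b columns NULL.
- a row (book_id=5): no match → kept, b columns NULL.
- a row (book_id=7): matches 5 b row(s) → 5 output row(s).
- a row (book_id=5): no match → kept, b columns NULL.
- a row (book_id=5): no match → kept, b columns NULL.
- a row (book_id=6): matches 5 b row(s) → 5 output row(s).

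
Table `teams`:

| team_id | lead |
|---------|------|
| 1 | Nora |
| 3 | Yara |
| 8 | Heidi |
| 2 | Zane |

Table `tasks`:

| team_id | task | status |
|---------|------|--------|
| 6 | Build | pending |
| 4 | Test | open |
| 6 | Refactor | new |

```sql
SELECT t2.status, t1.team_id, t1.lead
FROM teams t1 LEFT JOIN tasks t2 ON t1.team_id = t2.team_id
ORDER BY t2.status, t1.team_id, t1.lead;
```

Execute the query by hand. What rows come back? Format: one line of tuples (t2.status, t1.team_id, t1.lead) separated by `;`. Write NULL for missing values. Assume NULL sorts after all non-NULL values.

(NULL, 1, Nora); (NULL, 2, Zane); (NULL, 3, Yara); (NULL, 8, Heidi)

LEFT JOIN keeps every row from `teams`; unmatched rows get NULL for `tasks`'s columns.
Matching on t1.team_id = t2.team_id.
Matched pairs: 0; unmatched t1 rows kept: 4.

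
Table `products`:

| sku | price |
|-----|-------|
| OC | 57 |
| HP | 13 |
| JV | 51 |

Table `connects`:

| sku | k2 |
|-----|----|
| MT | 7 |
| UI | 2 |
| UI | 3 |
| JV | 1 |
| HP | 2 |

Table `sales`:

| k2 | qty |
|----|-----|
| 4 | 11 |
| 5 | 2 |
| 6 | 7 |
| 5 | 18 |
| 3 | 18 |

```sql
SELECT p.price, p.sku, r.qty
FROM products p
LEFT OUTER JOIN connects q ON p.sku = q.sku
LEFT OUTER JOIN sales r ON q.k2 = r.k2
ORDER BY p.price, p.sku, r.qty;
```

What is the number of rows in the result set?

3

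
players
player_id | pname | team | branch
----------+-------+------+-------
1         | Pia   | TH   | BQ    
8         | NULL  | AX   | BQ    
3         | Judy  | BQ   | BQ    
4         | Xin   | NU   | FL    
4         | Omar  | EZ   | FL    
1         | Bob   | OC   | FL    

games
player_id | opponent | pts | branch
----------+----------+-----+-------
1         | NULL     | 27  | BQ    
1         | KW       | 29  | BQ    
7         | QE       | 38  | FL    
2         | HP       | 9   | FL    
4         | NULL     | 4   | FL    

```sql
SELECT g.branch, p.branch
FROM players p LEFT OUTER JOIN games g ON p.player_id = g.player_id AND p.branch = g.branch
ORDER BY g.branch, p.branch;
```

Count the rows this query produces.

LEFT JOIN keeps every row from `players`; unmatched rows get NULL for `games`'s columns.
Matching on p.player_id = g.player_id AND p.branch = g.branch.
Matched pairs: 4; unmatched p rows kept: 3.
Total: 4 matched + 3 padded = 7 rows.

7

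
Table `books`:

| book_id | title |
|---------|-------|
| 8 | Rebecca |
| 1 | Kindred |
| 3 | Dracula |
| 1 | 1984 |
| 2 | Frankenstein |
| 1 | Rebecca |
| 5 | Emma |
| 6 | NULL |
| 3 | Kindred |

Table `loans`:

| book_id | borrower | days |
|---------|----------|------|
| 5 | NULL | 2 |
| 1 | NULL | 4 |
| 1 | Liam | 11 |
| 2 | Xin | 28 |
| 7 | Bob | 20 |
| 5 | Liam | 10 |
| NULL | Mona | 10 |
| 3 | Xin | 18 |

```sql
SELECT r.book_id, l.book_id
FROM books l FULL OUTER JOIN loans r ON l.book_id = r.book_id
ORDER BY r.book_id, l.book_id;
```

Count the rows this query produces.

FULL OUTER JOIN keeps every row from both sides; unmatched rows get NULL for the other side's columns.
Matching on l.book_id = r.book_id. A NULL in a compared column never satisfies the condition.
- book_id=8: no r row matches, row kept with r columns NULL.
- book_id=1: 2 matching r row(s), so 2 row(s) emitted.
- book_id=3: 1 matching r row(s), so 1 row(s) emitted.
- book_id=1: 2 matching r row(s), so 2 row(s) emitted.
- book_id=2: 1 matching r row(s), so 1 row(s) emitted.
- book_id=1: 2 matching r row(s), so 2 row(s) emitted.
- book_id=5: 2 matching r row(s), so 2 row(s) emitted.
- book_id=6: no r row matches, row kept with r columns NULL.
- book_id=3: 1 matching r row(s), so 1 row(s) emitted.
- plus 2 unmatched r row(s), each kept with NULL l columns.
Total: 11 matched + 4 padded = 15 rows.

15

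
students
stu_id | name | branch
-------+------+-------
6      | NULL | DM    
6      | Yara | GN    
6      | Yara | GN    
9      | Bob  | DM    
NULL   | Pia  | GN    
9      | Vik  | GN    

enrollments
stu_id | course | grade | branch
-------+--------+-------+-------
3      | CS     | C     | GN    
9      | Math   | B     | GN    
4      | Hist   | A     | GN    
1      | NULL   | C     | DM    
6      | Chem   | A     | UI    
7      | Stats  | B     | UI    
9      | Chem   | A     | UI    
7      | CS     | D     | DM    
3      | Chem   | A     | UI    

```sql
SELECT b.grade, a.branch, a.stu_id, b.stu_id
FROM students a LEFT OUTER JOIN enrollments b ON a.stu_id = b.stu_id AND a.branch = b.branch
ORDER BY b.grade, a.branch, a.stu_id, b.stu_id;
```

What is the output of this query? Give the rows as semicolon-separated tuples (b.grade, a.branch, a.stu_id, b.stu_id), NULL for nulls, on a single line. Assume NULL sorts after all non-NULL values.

LEFT JOIN keeps every row from `students`; unmatched rows get NULL for `enrollments`'s columns.
Matching on a.stu_id = b.stu_id AND a.branch = b.branch. A NULL in a compared column never satisfies the condition.
Matched pairs: 1; unmatched a rows kept: 5.

(B, GN, 9, 9); (NULL, DM, 6, NULL); (NULL, DM, 9, NULL); (NULL, GN, 6, NULL); (NULL, GN, 6, NULL); (NULL, GN, NULL, NULL)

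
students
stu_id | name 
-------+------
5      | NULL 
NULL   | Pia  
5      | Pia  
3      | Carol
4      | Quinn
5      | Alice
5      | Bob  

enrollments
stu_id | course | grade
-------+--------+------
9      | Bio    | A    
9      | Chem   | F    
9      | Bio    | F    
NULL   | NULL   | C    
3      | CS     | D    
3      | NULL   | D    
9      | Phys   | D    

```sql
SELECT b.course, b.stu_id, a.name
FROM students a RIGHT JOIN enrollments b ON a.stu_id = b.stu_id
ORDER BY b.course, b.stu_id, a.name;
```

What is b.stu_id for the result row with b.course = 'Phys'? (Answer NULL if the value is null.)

9

RIGHT JOIN keeps every row from `enrollments`; unmatched rows get NULL for `students`'s columns.
Matching on a.stu_id = b.stu_id. A NULL in a compared column never satisfies the condition.
- a[0] stu_id=5 → no match.
- a[1] stu_id=NULL → no match.
- a[2] stu_id=5 → no match.
- a[3] stu_id=3 → 2 match(es) in b → 2 row(s).
- a[4] stu_id=4 → no match.
- a[5] stu_id=5 → no match.
- a[6] stu_id=5 → no match.
- 5 b row(s) had no a match → kept, a columns NULL.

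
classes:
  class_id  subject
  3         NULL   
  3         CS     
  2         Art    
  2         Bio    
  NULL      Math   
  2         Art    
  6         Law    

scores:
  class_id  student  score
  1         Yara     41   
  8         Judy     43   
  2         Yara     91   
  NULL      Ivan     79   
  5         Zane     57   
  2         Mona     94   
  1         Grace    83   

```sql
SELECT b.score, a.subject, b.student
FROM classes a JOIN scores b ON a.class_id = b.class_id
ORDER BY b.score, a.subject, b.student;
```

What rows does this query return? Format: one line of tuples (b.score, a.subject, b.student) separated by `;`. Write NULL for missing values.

INNER JOIN keeps only pairs where the ON condition holds.
Matching on a.class_id = b.class_id. A NULL in a compared column never satisfies the condition.
- a row (class_id=3): no match → dropped.
- a row (class_id=3): no match → dropped.
- a row (class_id=2): matches 2 b row(s) → 2 output row(s).
- a row (class_id=2): matches 2 b row(s) → 2 output row(s).
- a row (class_id=NULL): no match → dropped.
- a row (class_id=2): matches 2 b row(s) → 2 output row(s).
- a row (class_id=6): no match → dropped.
After projecting and ordering:
b.score | a.subject | b.student
91 | Art | Yara
91 | Art | Yara
91 | Bio | Yara
94 | Art | Mona
94 | Art | Mona
94 | Bio | Mona

(91, Art, Yara); (91, Art, Yara); (91, Bio, Yara); (94, Art, Mona); (94, Art, Mona); (94, Bio, Mona)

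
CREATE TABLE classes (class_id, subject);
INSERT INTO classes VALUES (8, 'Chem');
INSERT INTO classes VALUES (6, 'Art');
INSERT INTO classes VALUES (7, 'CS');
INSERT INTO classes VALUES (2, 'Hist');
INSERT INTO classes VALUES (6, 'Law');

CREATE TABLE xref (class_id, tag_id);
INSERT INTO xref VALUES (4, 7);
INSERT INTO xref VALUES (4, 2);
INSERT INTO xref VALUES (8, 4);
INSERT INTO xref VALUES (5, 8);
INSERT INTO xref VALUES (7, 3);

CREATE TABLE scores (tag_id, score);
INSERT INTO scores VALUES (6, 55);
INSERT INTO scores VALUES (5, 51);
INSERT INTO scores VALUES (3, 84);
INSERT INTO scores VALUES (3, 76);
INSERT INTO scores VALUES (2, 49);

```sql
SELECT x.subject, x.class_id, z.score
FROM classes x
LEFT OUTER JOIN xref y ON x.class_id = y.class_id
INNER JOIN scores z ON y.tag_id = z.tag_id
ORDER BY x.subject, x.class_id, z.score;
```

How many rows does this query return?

2

Evaluate left to right. First `classes x LEFT JOIN xref y` on class_id: 5 row(s).
Then INNER JOIN `scores z` on tag_id: keep only rows whose y.tag_id appears in z.
Result: 2 row(s).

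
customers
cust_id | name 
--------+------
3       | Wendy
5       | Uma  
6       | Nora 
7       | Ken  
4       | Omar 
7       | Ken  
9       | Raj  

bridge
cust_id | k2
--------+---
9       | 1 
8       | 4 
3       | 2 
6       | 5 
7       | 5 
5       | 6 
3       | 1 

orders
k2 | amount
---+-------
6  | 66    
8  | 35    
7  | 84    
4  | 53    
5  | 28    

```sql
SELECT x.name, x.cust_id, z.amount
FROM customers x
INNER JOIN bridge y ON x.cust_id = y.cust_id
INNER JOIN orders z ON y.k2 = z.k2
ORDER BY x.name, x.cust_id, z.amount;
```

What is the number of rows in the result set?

Joins associate left-to-right: customers INNER JOIN bridge on cust_id gives 7 intermediate row(s).
Then INNER JOIN `orders z` on k2: keep only rows whose y.k2 appears in z.
Result: 4 row(s).

4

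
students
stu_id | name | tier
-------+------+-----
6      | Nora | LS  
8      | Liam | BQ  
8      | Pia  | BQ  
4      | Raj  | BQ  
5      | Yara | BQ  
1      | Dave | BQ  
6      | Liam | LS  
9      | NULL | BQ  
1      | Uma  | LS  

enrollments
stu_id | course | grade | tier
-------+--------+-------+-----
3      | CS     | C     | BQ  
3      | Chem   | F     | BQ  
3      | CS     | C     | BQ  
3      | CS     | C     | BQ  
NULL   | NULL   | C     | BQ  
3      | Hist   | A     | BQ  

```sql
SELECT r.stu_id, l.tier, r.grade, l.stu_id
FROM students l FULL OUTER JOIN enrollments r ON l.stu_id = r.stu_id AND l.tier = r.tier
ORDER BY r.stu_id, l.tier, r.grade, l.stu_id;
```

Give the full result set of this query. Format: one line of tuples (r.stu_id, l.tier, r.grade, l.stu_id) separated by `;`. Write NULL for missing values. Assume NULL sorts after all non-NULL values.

(3, NULL, A, NULL); (3, NULL, C, NULL); (3, NULL, C, NULL); (3, NULL, C, NULL); (3, NULL, F, NULL); (NULL, BQ, NULL, 1); (NULL, BQ, NULL, 4); (NULL, BQ, NULL, 5); (NULL, BQ, NULL, 8); (NULL, BQ, NULL, 8); (NULL, BQ, NULL, 9); (NULL, LS, NULL, 1); (NULL, LS, NULL, 6); (NULL, LS, NULL, 6); (NULL, NULL, C, NULL)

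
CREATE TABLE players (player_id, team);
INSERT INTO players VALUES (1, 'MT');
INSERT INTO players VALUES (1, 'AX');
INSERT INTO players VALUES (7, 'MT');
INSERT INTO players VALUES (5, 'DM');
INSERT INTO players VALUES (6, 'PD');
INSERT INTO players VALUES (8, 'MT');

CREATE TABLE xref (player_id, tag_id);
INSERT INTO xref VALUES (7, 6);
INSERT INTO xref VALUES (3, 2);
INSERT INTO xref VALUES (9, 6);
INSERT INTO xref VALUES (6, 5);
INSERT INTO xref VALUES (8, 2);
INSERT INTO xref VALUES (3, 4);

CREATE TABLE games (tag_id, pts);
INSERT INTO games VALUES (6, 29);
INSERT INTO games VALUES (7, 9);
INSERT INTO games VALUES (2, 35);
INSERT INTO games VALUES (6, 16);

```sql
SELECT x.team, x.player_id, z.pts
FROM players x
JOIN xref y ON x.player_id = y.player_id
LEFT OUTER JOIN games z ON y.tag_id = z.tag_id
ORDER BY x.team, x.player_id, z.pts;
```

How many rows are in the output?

Joins associate left-to-right: players INNER JOIN xref on player_id gives 3 intermediate row(s).
Then LEFT JOIN `games z` on tag_id: each of those 3 rows is kept; rows whose y.tag_id has no match in z get NULL for z's columns.
Result: 4 row(s).

4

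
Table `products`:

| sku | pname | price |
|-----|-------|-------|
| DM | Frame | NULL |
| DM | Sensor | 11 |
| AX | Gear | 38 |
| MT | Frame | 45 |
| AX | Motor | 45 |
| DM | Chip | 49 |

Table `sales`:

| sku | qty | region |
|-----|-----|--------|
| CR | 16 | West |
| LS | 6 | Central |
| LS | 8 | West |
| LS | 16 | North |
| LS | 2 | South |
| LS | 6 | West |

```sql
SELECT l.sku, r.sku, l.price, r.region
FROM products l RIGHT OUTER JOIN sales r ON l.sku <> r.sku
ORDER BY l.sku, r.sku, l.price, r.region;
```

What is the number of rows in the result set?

36

RIGHT JOIN keeps every row from `sales`; unmatched rows get NULL for `products`'s columns.
Matching on l.sku <> r.sku.
- l[0] sku=DM → 6 match(es) in r → 6 row(s).
- l[1] sku=DM → 6 match(es) in r → 6 row(s).
- l[2] sku=AX → 6 match(es) in r → 6 row(s).
- l[3] sku=MT → 6 match(es) in r → 6 row(s).
- l[4] sku=AX → 6 match(es) in r → 6 row(s).
- l[5] sku=DM → 6 match(es) in r → 6 row(s).
- every r row matched at least one l row.
Total: 36 rows.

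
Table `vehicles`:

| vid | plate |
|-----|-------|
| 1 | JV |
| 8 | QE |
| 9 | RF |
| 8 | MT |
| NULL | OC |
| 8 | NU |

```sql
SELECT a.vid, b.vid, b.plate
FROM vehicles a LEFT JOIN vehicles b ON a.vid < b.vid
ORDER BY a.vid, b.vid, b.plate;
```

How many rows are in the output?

LEFT JOIN keeps every row from `vehicles a`; unmatched rows get NULL for `vehicles b`'s columns.
Matching on a.vid < b.vid. A NULL in a compared column never satisfies the condition.
- vid=1: 4 matching b row(s), so 4 row(s) emitted.
- vid=8: 1 matching b row(s), so 1 row(s) emitted.
- vid=9: no b row matches, row kept with b columns NULL.
- vid=8: 1 matching b row(s), so 1 row(s) emitted.
- vid=NULL: no b row matches, row kept with b columns NULL.
- vid=8: 1 matching b row(s), so 1 row(s) emitted.
Total: 7 matched + 2 padded = 9 rows.

9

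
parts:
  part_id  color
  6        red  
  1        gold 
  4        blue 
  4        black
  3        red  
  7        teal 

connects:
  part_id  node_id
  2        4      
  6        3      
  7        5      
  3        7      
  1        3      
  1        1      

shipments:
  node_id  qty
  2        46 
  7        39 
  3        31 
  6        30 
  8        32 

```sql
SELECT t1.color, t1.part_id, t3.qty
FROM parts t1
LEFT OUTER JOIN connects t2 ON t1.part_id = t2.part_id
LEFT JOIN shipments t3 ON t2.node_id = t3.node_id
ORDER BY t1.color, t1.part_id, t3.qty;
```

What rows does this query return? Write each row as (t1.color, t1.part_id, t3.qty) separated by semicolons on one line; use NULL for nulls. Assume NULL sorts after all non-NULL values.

Joins associate left-to-right: parts LEFT JOIN connects on part_id gives 7 intermediate row(s).
Then LEFT JOIN `shipments t3` on node_id: each of those 7 rows is kept; rows whose t2.node_id has no match in t3 get NULL for t3's columns.

(black, 4, NULL); (blue, 4, NULL); (gold, 1, 31); (gold, 1, NULL); (red, 3, 39); (red, 6, 31); (teal, 7, NULL)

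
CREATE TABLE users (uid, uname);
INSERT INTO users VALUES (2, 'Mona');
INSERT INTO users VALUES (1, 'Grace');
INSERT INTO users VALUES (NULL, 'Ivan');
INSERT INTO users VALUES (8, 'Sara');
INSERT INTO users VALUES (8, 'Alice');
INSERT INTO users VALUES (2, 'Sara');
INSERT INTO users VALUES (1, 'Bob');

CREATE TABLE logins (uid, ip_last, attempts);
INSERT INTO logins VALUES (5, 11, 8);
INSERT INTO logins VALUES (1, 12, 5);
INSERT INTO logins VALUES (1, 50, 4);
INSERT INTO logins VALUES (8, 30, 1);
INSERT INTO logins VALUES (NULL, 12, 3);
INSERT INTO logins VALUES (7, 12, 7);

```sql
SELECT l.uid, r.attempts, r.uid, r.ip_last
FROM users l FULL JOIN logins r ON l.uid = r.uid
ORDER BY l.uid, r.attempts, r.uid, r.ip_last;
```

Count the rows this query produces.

FULL OUTER JOIN keeps every row from both sides; unmatched rows get NULL for the other side's columns.
Matching on l.uid = r.uid. A NULL in a compared column never satisfies the condition.
Matched pairs: 6; unmatched l rows kept: 3; unmatched r rows kept: 3.
Total: 6 matched + 6 padded = 12 rows.

12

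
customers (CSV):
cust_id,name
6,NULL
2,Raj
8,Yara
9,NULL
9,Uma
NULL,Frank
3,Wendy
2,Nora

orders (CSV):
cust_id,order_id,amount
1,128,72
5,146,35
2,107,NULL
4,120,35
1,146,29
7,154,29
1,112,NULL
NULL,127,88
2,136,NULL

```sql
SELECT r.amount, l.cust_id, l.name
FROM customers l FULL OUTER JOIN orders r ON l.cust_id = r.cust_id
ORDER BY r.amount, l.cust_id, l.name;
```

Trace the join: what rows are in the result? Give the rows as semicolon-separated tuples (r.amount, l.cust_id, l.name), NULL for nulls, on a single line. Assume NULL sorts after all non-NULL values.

FULL OUTER JOIN keeps every row from both sides; unmatched rows get NULL for the other side's columns.
Matching on l.cust_id = r.cust_id. A NULL in a compared column never satisfies the condition.
- l[0] cust_id=6 → no match; kept with NULLs on the r side.
- l[1] cust_id=2 → 2 match(es) in r → 2 row(s).
- l[2] cust_id=8 → no match; kept with NULLs on the r side.
- l[3] cust_id=9 → no match; kept with NULLs on the r side.
- l[4] cust_id=9 → no match; kept with NULLs on the r side.
- l[5] cust_id=NULL → no match; kept with NULLs on the r side.
- l[6] cust_id=3 → no match; kept with NULLs on the r side.
- l[7] cust_id=2 → 2 match(es) in r → 2 row(s).
- 7 r row(s) had no l match → kept, l columns NULL.

(29, NULL, NULL); (29, NULL, NULL); (35, NULL, NULL); (35, NULL, NULL); (72, NULL, NULL); (88, NULL, NULL); (NULL, 2, Nora); (NULL, 2, Nora); (NULL, 2, Raj); (NULL, 2, Raj); (NULL, 3, Wendy); (NULL, 6, NULL); (NULL, 8, Yara); (NULL, 9, Uma); (NULL, 9, NULL); (NULL, NULL, Frank); (NULL, NULL, NULL)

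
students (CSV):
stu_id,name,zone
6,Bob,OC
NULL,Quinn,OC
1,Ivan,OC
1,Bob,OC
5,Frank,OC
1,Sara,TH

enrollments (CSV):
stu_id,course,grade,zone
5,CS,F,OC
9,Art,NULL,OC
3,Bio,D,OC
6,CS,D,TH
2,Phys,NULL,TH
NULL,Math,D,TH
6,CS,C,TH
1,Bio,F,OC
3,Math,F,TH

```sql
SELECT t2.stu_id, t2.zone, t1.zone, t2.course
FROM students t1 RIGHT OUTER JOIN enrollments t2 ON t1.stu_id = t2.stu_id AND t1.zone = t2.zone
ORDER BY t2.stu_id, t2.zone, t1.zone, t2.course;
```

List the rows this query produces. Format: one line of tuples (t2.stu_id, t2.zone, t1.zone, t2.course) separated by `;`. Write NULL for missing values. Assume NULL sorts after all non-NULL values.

RIGHT JOIN keeps every row from `enrollments`; unmatched rows get NULL for `students`'s columns.
Matching on t1.stu_id = t2.stu_id AND t1.zone = t2.zone. A NULL in a compared column never satisfies the condition.
- t1[0] stu_id=6, zone=OC → no match.
- t1[1] stu_id=NULL, zone=OC → no match.
- t1[2] stu_id=1, zone=OC → 1 match(es) in t2 → 1 row(s).
- t1[3] stu_id=1, zone=OC → 1 match(es) in t2 → 1 row(s).
- t1[4] stu_id=5, zone=OC → 1 match(es) in t2 → 1 row(s).
- t1[5] stu_id=1, zone=TH → no match.
- 7 row(s) from t2 found no t1 partner → padded with NULL.
After projecting and ordering:
t2.stu_id | t2.zone | t1.zone | t2.course
1 | OC | OC | Bio
1 | OC | OC | Bio
2 | TH | NULL | Phys
3 | OC | NULL | Bio
3 | TH | NULL | Math
5 | OC | OC | CS
6 | TH | NULL | CS
6 | TH | NULL | CS
9 | OC | NULL | Art
NULL | TH | NULL | Math

(1, OC, OC, Bio); (1, OC, OC, Bio); (2, TH, NULL, Phys); (3, OC, NULL, Bio); (3, TH, NULL, Math); (5, OC, OC, CS); (6, TH, NULL, CS); (6, TH, NULL, CS); (9, OC, NULL, Art); (NULL, TH, NULL, Math)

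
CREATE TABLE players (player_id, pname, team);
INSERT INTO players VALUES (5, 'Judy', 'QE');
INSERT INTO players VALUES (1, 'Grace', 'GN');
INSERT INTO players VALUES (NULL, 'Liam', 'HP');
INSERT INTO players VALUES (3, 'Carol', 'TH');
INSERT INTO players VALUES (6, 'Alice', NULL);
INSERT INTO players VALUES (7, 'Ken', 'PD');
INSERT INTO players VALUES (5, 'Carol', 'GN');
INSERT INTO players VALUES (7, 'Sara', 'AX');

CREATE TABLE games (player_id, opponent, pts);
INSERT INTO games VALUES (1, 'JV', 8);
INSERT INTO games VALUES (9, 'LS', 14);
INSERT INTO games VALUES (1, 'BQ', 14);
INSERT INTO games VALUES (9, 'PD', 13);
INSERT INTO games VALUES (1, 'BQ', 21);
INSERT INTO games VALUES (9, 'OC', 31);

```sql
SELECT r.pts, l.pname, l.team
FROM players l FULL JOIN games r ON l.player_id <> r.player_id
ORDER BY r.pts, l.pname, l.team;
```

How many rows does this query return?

40

FULL OUTER JOIN keeps every row from both sides; unmatched rows get NULL for the other side's columns.
Matching on l.player_id <> r.player_id. A NULL in a compared column never satisfies the condition.
Matched pairs: 39; unmatched l rows kept: 1; unmatched r rows kept: 0.
Total: 39 matched + 1 padded = 40 rows.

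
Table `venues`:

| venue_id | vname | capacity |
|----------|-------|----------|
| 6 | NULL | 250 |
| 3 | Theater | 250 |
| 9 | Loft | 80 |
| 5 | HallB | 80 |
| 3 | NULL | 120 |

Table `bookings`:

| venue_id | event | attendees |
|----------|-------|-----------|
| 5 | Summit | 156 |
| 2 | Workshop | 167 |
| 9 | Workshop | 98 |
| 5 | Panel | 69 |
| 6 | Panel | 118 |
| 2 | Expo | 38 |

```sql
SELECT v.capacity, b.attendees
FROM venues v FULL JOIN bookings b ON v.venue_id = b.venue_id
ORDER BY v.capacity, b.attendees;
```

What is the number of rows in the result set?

FULL OUTER JOIN keeps every row from both sides; unmatched rows get NULL for the other side's columns.
Matching on v.venue_id = b.venue_id.
- v row (venue_id=6): matches 1 b row(s) → 1 output row(s).
- v row (venue_id=3): no match → kept, b columns NULL.
- v row (venue_id=9): matches 1 b row(s) → 1 output row(s).
- v row (venue_id=5): matches 2 b row(s) → 2 output row(s).
- v row (venue_id=3): no match → kept, b columns NULL.
- plus 2 unmatched b row(s), each kept with NULL v columns.
Total: 4 matched + 4 padded = 8 rows.

8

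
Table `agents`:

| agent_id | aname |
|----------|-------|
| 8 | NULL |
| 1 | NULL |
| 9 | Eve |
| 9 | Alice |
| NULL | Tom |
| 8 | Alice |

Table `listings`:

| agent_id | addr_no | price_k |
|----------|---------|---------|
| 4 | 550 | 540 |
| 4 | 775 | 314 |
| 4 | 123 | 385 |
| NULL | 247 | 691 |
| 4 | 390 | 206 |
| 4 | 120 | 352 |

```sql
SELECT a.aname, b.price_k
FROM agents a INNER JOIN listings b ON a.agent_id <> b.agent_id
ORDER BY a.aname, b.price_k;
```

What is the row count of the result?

25

INNER JOIN keeps only pairs where the ON condition holds.
Matching on a.agent_id <> b.agent_id. A NULL in a compared column never satisfies the condition.
- a[0] agent_id=8 → 5 match(es) in b → 5 row(s).
- a[1] agent_id=1 → 5 match(es) in b → 5 row(s).
- a[2] agent_id=9 → 5 match(es) in b → 5 row(s).
- a[3] agent_id=9 → 5 match(es) in b → 5 row(s).
- a[4] agent_id=NULL → no match; dropped.
- a[5] agent_id=8 → 5 match(es) in b → 5 row(s).
Total: 25 rows.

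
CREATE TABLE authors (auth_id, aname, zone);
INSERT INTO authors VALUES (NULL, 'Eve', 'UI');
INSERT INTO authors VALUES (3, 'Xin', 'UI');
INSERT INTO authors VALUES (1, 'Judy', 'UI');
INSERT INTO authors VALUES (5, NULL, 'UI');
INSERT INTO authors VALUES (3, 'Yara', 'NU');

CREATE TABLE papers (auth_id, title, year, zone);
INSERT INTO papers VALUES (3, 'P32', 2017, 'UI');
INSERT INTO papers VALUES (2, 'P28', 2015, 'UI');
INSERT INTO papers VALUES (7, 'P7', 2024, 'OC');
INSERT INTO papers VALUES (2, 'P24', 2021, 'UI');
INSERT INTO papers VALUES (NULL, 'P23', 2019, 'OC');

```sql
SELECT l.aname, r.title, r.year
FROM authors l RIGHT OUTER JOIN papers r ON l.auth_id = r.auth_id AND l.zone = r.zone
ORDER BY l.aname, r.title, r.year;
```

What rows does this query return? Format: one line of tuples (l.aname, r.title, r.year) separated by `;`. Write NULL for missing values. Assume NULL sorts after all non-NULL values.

RIGHT JOIN keeps every row from `papers`; unmatched rows get NULL for `authors`'s columns.
Matching on l.auth_id = r.auth_id AND l.zone = r.zone. A NULL in a compared column never satisfies the condition.
- l[0] auth_id=NULL, zone=UI → no match.
- l[1] auth_id=3, zone=UI → 1 match(es) in r → 1 row(s).
- l[2] auth_id=1, zone=UI → no match.
- l[3] auth_id=5, zone=UI → no match.
- l[4] auth_id=3, zone=NU → no match.
- plus 4 unmatched r row(s), each kept with NULL l columns.
After projecting and ordering:
l.aname | r.title | r.year
Xin | P32 | 2017
NULL | P23 | 2019
NULL | P24 | 2021
NULL | P28 | 2015
NULL | P7 | 2024

(Xin, P32, 2017); (NULL, P23, 2019); (NULL, P24, 2021); (NULL, P28, 2015); (NULL, P7, 2024)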